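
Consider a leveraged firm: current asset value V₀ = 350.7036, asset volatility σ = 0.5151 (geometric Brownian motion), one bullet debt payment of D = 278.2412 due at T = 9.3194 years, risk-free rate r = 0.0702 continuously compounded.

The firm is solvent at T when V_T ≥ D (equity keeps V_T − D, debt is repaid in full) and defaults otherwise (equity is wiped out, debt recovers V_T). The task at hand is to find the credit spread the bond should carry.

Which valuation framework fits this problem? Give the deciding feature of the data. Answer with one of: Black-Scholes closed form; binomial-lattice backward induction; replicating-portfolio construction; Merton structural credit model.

framework: Merton structural credit model

Key observation: with the firm-asset dynamics (V₀ = 350.7036) and a single zero-coupon liability of face 278.2412 given, debt value, spread, and default probability all derive from the option view of the balance sheet.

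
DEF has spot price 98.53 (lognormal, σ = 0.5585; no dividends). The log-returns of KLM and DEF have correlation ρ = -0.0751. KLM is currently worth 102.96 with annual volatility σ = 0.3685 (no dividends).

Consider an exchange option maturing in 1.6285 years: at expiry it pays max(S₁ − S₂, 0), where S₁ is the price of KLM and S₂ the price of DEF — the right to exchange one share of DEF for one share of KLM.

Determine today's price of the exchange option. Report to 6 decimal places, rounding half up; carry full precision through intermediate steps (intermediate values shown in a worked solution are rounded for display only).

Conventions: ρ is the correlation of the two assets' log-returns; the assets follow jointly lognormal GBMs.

σ_eff = √(σ₁² + σ₂² − 2ρσ₁σ₂) = √(0.3685² + 0.5585² − 2·-0.0751·0.3685·0.5585) = 0.691829
d₁ = (ln(S₁/S₂) + (q₂ − q₁ + σ_eff²/2)T) / (σ_eff√T) = (ln(102.96/98.53) + (0.0 − 0.0 + 0.239313)·1.6285) / 0.882861 = 0.491245
d₂ = d₁ − σ_eff√T = 0.491245 − 0.882861 = -0.391616
N(d₁) = 0.688374,  N(d₂) = 0.347671
V = S₁·e^{−q₁T}·N(d₁) − S₂·e^{−q₂T}·N(d₂) = 70.874936 − 34.256029 = 36.618907
Key observation: no risk-free rate is needed — with the second asset as numeraire the exchange option is a call on the ratio S₁/S₂, and r cancels out of the value.

exchange price = 36.618907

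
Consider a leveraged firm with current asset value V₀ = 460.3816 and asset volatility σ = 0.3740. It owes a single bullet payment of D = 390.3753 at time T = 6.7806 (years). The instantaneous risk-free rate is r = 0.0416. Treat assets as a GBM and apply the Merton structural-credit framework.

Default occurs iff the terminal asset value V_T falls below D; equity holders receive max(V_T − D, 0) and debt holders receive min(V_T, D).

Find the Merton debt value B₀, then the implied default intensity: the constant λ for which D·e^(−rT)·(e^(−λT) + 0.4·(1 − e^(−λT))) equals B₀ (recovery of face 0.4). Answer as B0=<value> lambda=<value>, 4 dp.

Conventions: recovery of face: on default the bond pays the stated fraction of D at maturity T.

B0=223.1596 lambda=0.0762

Equity is a call on the firm's assets struck at D = 390.3753:
d₁ = [ln(V₀/D) + (r + σ²/2)T] / (σ√T)
   = [ln(460.3816/390.3753) + (0.0416 + 0.5·0.3740²)·6.7806] / (0.3740·√6.7806)
   = [0.164947 + 0.756295] / 0.973880 = 0.945949
d₂ = d₁ − σ√T = 0.945949 − 0.973880 = -0.027931
N(d₁) = 0.827913,  N(d₂) = 0.488859,  e^(−rT) = 0.754219
E₀ = V₀·N(d₁) − D·e^(−rT)·N(d₂)
   = 460.3816·0.827913 − 390.3753·0.754219·0.488859 = 237.222010
B₀ = V₀ − E₀ = 460.3816 − 237.222010 = 223.159590
e^(−λT) = (B₀·e^(rT)/D − 0.4)/(1 − 0.4) = (223.1596·1.325875/390.3753 − 0.4)/0.6 = 0.59657000
λ = −ln(0.59657000)/6.7806 = 0.076182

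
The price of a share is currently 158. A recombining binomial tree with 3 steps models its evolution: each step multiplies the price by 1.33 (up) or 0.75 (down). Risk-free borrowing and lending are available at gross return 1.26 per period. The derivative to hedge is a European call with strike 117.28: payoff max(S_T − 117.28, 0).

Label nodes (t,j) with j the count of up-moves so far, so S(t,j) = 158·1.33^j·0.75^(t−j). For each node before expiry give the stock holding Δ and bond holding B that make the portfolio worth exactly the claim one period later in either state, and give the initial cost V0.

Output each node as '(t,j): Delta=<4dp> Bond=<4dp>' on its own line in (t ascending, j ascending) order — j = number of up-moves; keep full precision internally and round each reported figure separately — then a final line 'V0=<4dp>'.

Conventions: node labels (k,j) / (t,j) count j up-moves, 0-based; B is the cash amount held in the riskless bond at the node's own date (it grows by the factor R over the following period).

(0,0): Delta=0.9949 Bond=-57.7837
(1,0): Delta=0.9294 Bond=-65.0477
(1,1): Delta=1.0000 Bond=-73.8725
(2,0): Delta=0.0179 Bond=-0.9480
(2,1): Delta=1.0000 Bond=-93.0794
(2,2): Delta=1.0000 Bond=-93.0794
V0=99.4155

No-arbitrage ⇒ martingale measure with p* = (R−d)/(u−d) = 0.8793.
Payoffs at expiry: V(3,0)=0.0000, V(3,1)=0.9238, V(3,2)=92.3346, V(3,3)=254.4366
(2,0): S=88.8750. Δ = (V_up−V_dn)/(S_up−S_dn) = (0.9238−0.0000)/(118.2037−66.6562) = 0.0179. V = [p*·0.9238 + (1−p*)·0.0000]/1.26 = 0.6447. B = V − Δ·S = -0.9480.
(2,1): S=157.6050. Δ = (V_up−V_dn)/(S_up−S_dn) = (92.3346−0.9238)/(209.6147−118.2038) = 1.0000. V = [p*·92.3346 + (1−p*)·0.9238]/1.26 = 64.5256. B = V − Δ·S = -93.0794.
(2,2): S=279.4862. Δ = (V_up−V_dn)/(S_up−S_dn) = (254.4366−92.3346)/(371.7166−209.6146) = 1.0000. V = [p*·254.4366 + (1−p*)·92.3346]/1.26 = 186.4068. B = V − Δ·S = -93.0794.
(1,0): S=118.5000. Δ = (V_up−V_dn)/(S_up−S_dn) = (64.5256−0.6447)/(157.6050−88.8750) = 0.9294. V = [p*·64.5256 + (1−p*)·0.6447]/1.26 = 45.0920. B = V − Δ·S = -65.0477.
(1,1): S=210.1400. Δ = (V_up−V_dn)/(S_up−S_dn) = (186.4068−64.5256)/(279.4862−157.6050) = 1.0000. V = [p*·186.4068 + (1−p*)·64.5256]/1.26 = 136.2675. B = V − Δ·S = -73.8725.
(0,0): S=158.0000. Δ = (V_up−V_dn)/(S_up−S_dn) = (136.2675−45.0920)/(210.1400−118.5000) = 0.9949. V = [p*·136.2675 + (1−p*)·45.0920]/1.26 = 99.4155. B = V − Δ·S = -57.7837.
Check: Δ(0,0)·S0 + B(0,0) = 99.4155 = V0.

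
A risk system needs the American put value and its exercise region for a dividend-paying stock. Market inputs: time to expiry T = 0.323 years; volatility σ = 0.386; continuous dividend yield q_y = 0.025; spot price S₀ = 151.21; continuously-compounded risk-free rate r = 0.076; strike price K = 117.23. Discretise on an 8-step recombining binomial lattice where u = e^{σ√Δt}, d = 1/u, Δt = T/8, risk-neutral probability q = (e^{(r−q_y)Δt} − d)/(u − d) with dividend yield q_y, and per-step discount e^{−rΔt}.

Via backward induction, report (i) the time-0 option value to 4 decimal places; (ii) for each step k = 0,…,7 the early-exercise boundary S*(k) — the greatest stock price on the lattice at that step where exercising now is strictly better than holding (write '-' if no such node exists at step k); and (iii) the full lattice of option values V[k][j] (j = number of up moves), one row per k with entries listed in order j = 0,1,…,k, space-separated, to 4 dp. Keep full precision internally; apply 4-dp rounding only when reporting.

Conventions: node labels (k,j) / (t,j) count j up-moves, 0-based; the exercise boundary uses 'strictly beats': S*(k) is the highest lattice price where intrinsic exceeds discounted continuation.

Δt=0.04038  u=1.08065  d=0.92537  q=0.49389  discount=0.99694
step 8 (expiry): payoffs max(K−S,0) = 35.9271 22.2845 6.3526 0.0000 0.0000 0.0000 0.0000 0.0000 0.0000
step 7: (k=7,j=0): S=87.8598, K−S=29.3702, hold=29.0997 ⇒ V=29.3702 exercise | (k=7,j=1): S=102.6027, K−S=14.6273, hold=14.3716 ⇒ V=14.6273 exercise | (k=7,j=2): S=119.8195, K−S=0.0000, hold=3.2052 ⇒ V=3.2052 continue | (k=7,j=3): S=139.9253, K−S=0.0000, hold=0.0000 ⇒ V=0.0000 continue | (k=7,j=4): S=163.4048, K−S=0.0000, hold=0.0000 ⇒ V=0.0000 continue | (k=7,j=5): S=190.8242, K−S=0.0000, hold=0.0000 ⇒ V=0.0000 continue | (k=7,j=6): S=222.8446, K−S=0.0000, hold=0.0000 ⇒ V=0.0000 continue | (k=7,j=7): S=260.2381, K−S=0.0000, hold=0.0000 ⇒ V=0.0000 continue  boundary S*=102.6027
step 6: (k=6,j=0): S=94.9455, K−S=22.2845, hold=22.0211 ⇒ V=22.2845 exercise | (k=6,j=1): S=110.8774, K−S=6.3526, hold=8.9585 ⇒ V=8.9585 continue | (k=6,j=2): S=129.4827, K−S=0.0000, hold=1.6172 ⇒ V=1.6172 continue | (k=6,j=3): S=151.2100, K−S=0.0000, hold=0.0000 ⇒ V=0.0000 continue | (k=6,j=4): S=176.5831, K−S=0.0000, hold=0.0000 ⇒ V=0.0000 continue | (k=6,j=5): S=206.2138, K−S=0.0000, hold=0.0000 ⇒ V=0.0000 continue | (k=6,j=6): S=240.8166, K−S=0.0000, hold=0.0000 ⇒ V=0.0000 continue  boundary S*=94.9455
step 5: (k=5,j=0): S=102.6027, K−S=14.6273, hold=15.6547 ⇒ V=15.6547 continue | (k=5,j=1): S=119.8195, K−S=0.0000, hold=5.3163 ⇒ V=5.3163 continue | (k=5,j=2): S=139.9253, K−S=0.0000, hold=0.8160 ⇒ V=0.8160 continue | (k=5,j=3): S=163.4048, K−S=0.0000, hold=0.0000 ⇒ V=0.0000 continue | (k=5,j=4): S=190.8242, K−S=0.0000, hold=0.0000 ⇒ V=0.0000 continue | (k=5,j=5): S=222.8446, K−S=0.0000, hold=0.0000 ⇒ V=0.0000 continue  boundary S*=-
step 4: (k=4,j=0): S=110.8774, K−S=6.3526, hold=10.5163 ⇒ V=10.5163 continue | (k=4,j=1): S=129.4827, K−S=0.0000, hold=3.0841 ⇒ V=3.0841 continue | (k=4,j=2): S=151.2100, K−S=0.0000, hold=0.4117 ⇒ V=0.4117 continue | (k=4,j=3): S=176.5831, K−S=0.0000, hold=0.0000 ⇒ V=0.0000 continue | (k=4,j=4): S=206.2138, K−S=0.0000, hold=0.0000 ⇒ V=0.0000 continue  boundary S*=-
step 3: (k=3,j=0): S=119.8195, K−S=0.0000, hold=6.8246 ⇒ V=6.8246 continue | (k=3,j=1): S=139.9253, K−S=0.0000, hold=1.7588 ⇒ V=1.7588 continue | (k=3,j=2): S=163.4048, K−S=0.0000, hold=0.2077 ⇒ V=0.2077 continue | (k=3,j=3): S=190.8242, K−S=0.0000, hold=0.0000 ⇒ V=0.0000 continue  boundary S*=-
step 2: (k=2,j=0): S=129.4827, K−S=0.0000, hold=4.3094 ⇒ V=4.3094 continue | (k=2,j=1): S=151.2100, K−S=0.0000, hold=0.9897 ⇒ V=0.9897 continue | (k=2,j=2): S=176.5831, K−S=0.0000, hold=0.1048 ⇒ V=0.1048 continue  boundary S*=-
step 1: (k=1,j=0): S=139.9253, K−S=0.0000, hold=2.6617 ⇒ V=2.6617 continue | (k=1,j=1): S=163.4048, K−S=0.0000, hold=0.5510 ⇒ V=0.5510 continue  boundary S*=-
step 0: (k=0,j=0): S=151.2100, K−S=0.0000, hold=1.6142 ⇒ V=1.6142 continue  boundary S*=-

price = 1.6142
boundary = - - - - - - 94.9455 102.6027
tree:
1.6142
2.6617 0.5510
4.3094 0.9897 0.1048
6.8246 1.7588 0.2077 0.0000
10.5163 3.0841 0.4117 0.0000 0.0000
15.6547 5.3163 0.8160 0.0000 0.0000 0.0000
22.2845 8.9585 1.6172 0.0000 0.0000 0.0000 0.0000
29.3702 14.6273 3.2052 0.0000 0.0000 0.0000 0.0000 0.0000
35.9271 22.2845 6.3526 0.0000 0.0000 0.0000 0.0000 0.0000 0.0000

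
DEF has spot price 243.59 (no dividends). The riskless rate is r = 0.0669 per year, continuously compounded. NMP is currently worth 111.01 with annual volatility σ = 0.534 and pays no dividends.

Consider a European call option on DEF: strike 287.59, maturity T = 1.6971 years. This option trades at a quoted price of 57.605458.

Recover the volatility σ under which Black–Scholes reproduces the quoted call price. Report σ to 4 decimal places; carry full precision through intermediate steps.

sigma = 0.5008

At σ = 0.5008 the Black–Scholes value reproduces the quote:
σ√T = 0.5008·√1.6971 = 0.652406
d₁ = (ln(S/K) + (r+σ²/2)T) / (σ√T) = (ln(243.59/287.59) + (0.0669+0.5008²/2)·1.6971) / 0.652406 = (-0.166049 + 0.326353) / 0.652406 = 0.245711
d₂ = d₁ − σ√T = 0.245711 − 0.652406 = -0.406695
e^{−rT} = 0.892672
N(d₁) = 0.597047,  N(d₂) = 0.342116
V = S·N(d₁) − K·e^{−rT}·N(d₂) = 145.434704 − 87.829246 = 57.605458 (equal to the quote); since ∂V/∂σ > 0 for all σ, the implied volatility is unique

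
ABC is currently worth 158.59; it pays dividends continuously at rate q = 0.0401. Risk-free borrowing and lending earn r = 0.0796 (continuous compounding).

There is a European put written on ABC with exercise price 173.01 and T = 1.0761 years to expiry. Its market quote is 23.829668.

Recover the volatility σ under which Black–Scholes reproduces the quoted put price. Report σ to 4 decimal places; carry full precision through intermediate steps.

At σ = 0.3154 the Black–Scholes value reproduces the quote:
σ√T = 0.3154·√1.0761 = 0.327181
d₁ = (ln(S/K) + (r−q+σ²/2)T) / (σ√T) = (ln(158.59/173.01) + (0.0796−0.0401+0.3154²/2)·1.0761) / 0.327181 = (-0.087027 + 0.096030) / 0.327181 = 0.027515
d₂ = d₁ − σ√T = 0.027515 − 0.327181 = -0.299666
e^{−rT} = 0.917909
e^{−qT} = 0.957766
N(−d₁) = 0.489024,  N(−d₂) = 0.617784
V = K·e^{−rT}·N(−d₂) − S·e^{−qT}·N(−d₁) = 98.108622 − 74.278954 = 23.829668 (the quoted price), and the Black–Scholes price is strictly increasing in σ, so σ is unique

sigma = 0.3154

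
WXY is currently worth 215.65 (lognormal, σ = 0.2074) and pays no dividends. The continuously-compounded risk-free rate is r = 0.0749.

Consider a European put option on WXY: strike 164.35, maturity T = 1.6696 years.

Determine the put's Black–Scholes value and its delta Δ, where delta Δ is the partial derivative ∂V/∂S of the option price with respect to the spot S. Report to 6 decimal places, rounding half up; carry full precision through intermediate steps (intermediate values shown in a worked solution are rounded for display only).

σ√T = 0.2074·√1.6696 = 0.267988
d₁ = (ln(S/K) + (r+σ²/2)T) / (σ√T) = (ln(215.65/164.35) + (0.0749+0.2074²/2)·1.6696) / 0.267988 = (0.271658 + 0.160962) / 0.267988 = 1.614328
d₂ = d₁ − σ√T = 1.614328 − 0.267988 = 1.346340
e^{−rT} = 0.882450
N(−d₁) = 0.053228,  N(−d₂) = 0.089096
Put price V = K·e^{−rT}·N(−d₂) − S·N(−d₁) = 12.921710 − 11.478648 = 1.443062
Δ = −N(−d₁) = -0.053228

price = 1.443062
Δ = -0.053228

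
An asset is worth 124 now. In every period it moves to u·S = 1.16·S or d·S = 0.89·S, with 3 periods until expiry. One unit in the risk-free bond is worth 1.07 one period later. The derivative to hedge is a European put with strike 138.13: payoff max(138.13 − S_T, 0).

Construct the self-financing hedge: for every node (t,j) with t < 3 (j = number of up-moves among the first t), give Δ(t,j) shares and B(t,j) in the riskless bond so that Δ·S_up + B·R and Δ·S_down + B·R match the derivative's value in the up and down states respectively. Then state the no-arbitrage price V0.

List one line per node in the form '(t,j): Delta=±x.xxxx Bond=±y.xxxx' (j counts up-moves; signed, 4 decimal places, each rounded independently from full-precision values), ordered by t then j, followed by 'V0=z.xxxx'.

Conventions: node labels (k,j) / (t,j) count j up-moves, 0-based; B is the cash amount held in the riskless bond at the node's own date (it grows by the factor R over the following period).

(0,0): Delta=-0.3574 Bond=50.2399
(1,0): Delta=-0.7832 Bond=100.7430
(1,1): Delta=-0.1941 Bond=30.2635
(2,0): Delta=-1.0000 Bond=129.0935
(2,1): Delta=-0.7000 Bond=97.1458
(2,2): Delta=0.0000 Bond=0.0000
V0=5.9221

Under the risk-neutral measure, an up-move has probability p* = (R−d)/(u−d) = 0.6667 and values discount at R = 1.07.
Payoffs at expiry: V(3,0)=50.7138, V(3,1)=24.1943, V(3,2)=0.0000, V(3,3)=0.0000
Node (2,0) S=98.2204: V=(p*·24.1943+(1−p*)·50.7138)/1.07=30.8731; Δ=(24.1943−50.7138)/(113.9357−87.4162)=-1.0000; B=V−Δ·S=129.0935
Node (2,1) S=128.0176: V=(p*·0.0000+(1−p*)·24.1943)/1.07=7.5372; Δ=(0.0000−24.1943)/(148.5004−113.9357)=-0.7000; B=V−Δ·S=97.1458
Node (2,2) S=166.8544: V=(p*·0.0000+(1−p*)·0.0000)/1.07=0.0000; Δ=(0.0000−0.0000)/(193.5511−148.5004)=0.0000; B=V−Δ·S=0.0000
Node (1,0) S=110.3600: V=(p*·7.5372+(1−p*)·30.8731)/1.07=14.3138; Δ=(7.5372−30.8731)/(128.0176−98.2204)=-0.7832; B=V−Δ·S=100.7430
Node (1,1) S=143.8400: V=(p*·0.0000+(1−p*)·7.5372)/1.07=2.3480; Δ=(0.0000−7.5372)/(166.8544−128.0176)=-0.1941; B=V−Δ·S=30.2635
Node (0,0) S=124.0000: V=(p*·2.3480+(1−p*)·14.3138)/1.07=5.9221; Δ=(2.3480−14.3138)/(143.8400−110.3600)=-0.3574; B=V−Δ·S=50.2399
Check: Δ(0,0)·S0 + B(0,0) = 5.9221 = V0.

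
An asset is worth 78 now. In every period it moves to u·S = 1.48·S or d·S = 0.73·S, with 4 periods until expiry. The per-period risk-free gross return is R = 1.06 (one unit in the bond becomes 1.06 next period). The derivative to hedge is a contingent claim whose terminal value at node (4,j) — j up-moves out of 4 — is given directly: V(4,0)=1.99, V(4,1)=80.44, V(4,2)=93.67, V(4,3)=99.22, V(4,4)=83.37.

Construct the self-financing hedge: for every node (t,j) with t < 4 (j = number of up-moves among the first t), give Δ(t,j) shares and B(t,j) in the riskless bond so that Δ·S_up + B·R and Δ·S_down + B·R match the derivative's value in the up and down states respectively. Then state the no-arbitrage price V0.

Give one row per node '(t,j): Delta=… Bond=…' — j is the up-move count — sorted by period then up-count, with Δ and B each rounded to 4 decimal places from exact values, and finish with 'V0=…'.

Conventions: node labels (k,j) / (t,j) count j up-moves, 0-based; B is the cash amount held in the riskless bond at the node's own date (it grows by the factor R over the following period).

(0,0): Delta=0.2829 Bond=42.2841
(1,0): Delta=0.6710 Bond=22.7216
(1,1): Delta=0.0392 Bond=72.9477
(2,0): Delta=1.5056 Bond=-10.6074
(2,1): Delta=0.1470 Bond=68.2388
(2,2): Delta=-0.0285 Bond=88.8883
(3,0): Delta=3.4472 Bond=-70.1585
(3,1): Delta=0.2867 Bond=63.7385
(3,2): Delta=0.0593 Bond=83.2717
(3,3): Delta=-0.0836 Bond=108.1579
V0=64.3477

Risk-neutral probability p* = (R−d)/(u−d) = (1.06−0.73)/(1.48−0.73) = 0.4400.
Payoffs at expiry: V(4,0)=1.9900, V(4,1)=80.4400, V(4,2)=93.6700, V(4,3)=99.2200, V(4,4)=83.3700
  t=3,j=0: stock 30.3433 → up 44.9081 (V=80.4400), down 22.1506 (V=1.9900). Price 34.4415; hedge Δ=3.4472, bond B=-70.1585.
  t=3,j=1: stock 61.5180 → up 91.0466 (V=93.6700), down 44.9081 (V=80.4400). Price 81.3785; hedge Δ=0.2867, bond B=63.7385.
  t=3,j=2: stock 124.7214 → up 184.5876 (V=99.2200), down 91.0466 (V=93.6700). Price 90.6717; hedge Δ=0.0593, bond B=83.2717.
  t=3,j=3: stock 252.8598 → up 374.2325 (V=83.3700), down 184.5876 (V=99.2200). Price 87.0245; hedge Δ=-0.0836, bond B=108.1579.
  t=2,j=0: stock 41.5662 → up 61.5180 (V=81.3785), down 30.3433 (V=34.4415). Price 51.9753; hedge Δ=1.5056, bond B=-10.6074.
  t=2,j=1: stock 84.2712 → up 124.7214 (V=90.6717), down 61.5180 (V=81.3785). Price 80.6297; hedge Δ=0.1470, bond B=68.2388.
  t=2,j=2: stock 170.8512 → up 252.8598 (V=87.0245), down 124.7214 (V=90.6717). Price 84.0254; hedge Δ=-0.0285, bond B=88.8883.
  t=1,j=0: stock 56.9400 → up 84.2712 (V=80.6297), down 41.5662 (V=51.9753). Price 60.9276; hedge Δ=0.6710, bond B=22.7216.
  t=1,j=1: stock 115.4400 → up 170.8512 (V=84.0254), down 84.2712 (V=80.6297). Price 77.4753; hedge Δ=0.0392, bond B=72.9477.
  t=0,j=0: stock 78.0000 → up 115.4400 (V=77.4753), down 56.9400 (V=60.9276). Price 64.3477; hedge Δ=0.2829, bond B=42.2841.
Check: Δ(0,0)·S0 + B(0,0) = 64.3477 = V0.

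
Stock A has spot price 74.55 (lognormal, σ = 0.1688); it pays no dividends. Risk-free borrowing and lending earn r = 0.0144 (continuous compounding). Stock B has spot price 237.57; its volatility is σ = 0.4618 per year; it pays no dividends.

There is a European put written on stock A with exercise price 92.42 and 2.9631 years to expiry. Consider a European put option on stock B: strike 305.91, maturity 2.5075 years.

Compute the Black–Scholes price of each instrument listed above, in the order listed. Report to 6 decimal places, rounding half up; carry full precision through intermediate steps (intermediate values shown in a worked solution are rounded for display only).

[stock A put K=92.42]
σ√T = 0.1688·√2.9631 = 0.290567
d₁ = (ln(S/K) + (r+σ²/2)T) / (σ√T) = (ln(74.55/92.42) + (0.0144+0.1688²/2)·2.9631) / 0.290567 = (-0.214873 + 0.084883) / 0.290567 = -0.447368
d₂ = d₁ − σ√T = -0.447368 − 0.290567 = -0.737935
e^{−rT} = 0.958229
N(−d₁) = 0.672695,  N(−d₂) = 0.769723
price = K·e^{−rT}·N(−d₂) − S·N(−d₁) = 68.166291 − 50.149445 = 18.016847
[stock B put K=305.91]
σ√T = 0.4618·√2.5075 = 0.731264
d₁ = (ln(S/K) + (r+σ²/2)T) / (σ√T) = (ln(237.57/305.91) + (0.0144+0.4618²/2)·2.5075) / 0.731264 = (-0.252829 + 0.303482) / 0.731264 = 0.069268
d₂ = d₁ − σ√T = 0.069268 − 0.731264 = -0.661996
e^{−rT} = 0.964536
N(−d₁) = 0.472388,  N(−d₂) = 0.746013
price = K·e^{−rT}·N(−d₂) − S·N(−d₁) = 220.119597 − 112.225262 = 107.894336

price(stock A put K=92.42) = 18.016847
price(stock B put K=305.91) = 107.894336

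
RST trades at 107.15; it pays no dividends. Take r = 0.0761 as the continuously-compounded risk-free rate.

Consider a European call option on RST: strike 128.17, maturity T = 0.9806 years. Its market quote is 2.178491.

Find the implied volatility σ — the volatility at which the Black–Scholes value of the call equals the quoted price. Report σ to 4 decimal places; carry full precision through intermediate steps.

At σ = 0.1442 the Black–Scholes value reproduces the quote:
σ√T = 0.1442·√0.9806 = 0.142794
d₁ = (ln(S/K) + (r+σ²/2)T) / (σ√T) = (ln(107.15/128.17) + (0.0761+0.1442²/2)·0.9806) / 0.142794 = (-0.179128 + 0.084819) / 0.142794 = -0.660453
d₂ = d₁ − σ√T = -0.660453 − 0.142794 = -0.803247
e^{−rT} = 0.928093
N(d₁) = 0.254482,  N(d₂) = 0.210916
V = S·N(d₁) − K·e^{−rT}·N(d₂) = 27.267700 − 25.089209 = 2.178491 (matching the quote); vega is positive throughout, so no other σ reproduces this price

sigma = 0.1442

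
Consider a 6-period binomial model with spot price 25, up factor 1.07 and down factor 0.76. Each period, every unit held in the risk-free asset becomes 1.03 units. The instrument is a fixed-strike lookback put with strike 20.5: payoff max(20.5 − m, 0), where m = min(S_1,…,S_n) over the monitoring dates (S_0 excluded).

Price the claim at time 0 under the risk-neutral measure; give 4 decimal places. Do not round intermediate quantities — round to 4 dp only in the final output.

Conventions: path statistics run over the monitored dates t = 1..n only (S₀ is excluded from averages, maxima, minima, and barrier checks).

Under the martingale measure an up-move has probability p* = 0.8710; value the claim as the probability-weighted average of per-path payoffs, discounted 6 periods at R = 1.03.
Enumerate all 2^6 = 64 price paths (U = up ×1.07, D = down ×0.76); each path with k up-moves has probability p*^k·(1−p*)^(6−k).
DDDDDD: m=4.8175, payoff=15.6825, prob=0.000005
UDDDDD: m=6.7825, payoff=13.7175, prob=0.000031
DUDDDD: m=6.7825, payoff=13.7175, prob=0.000031
UUDDDD: m=9.5491, payoff=10.9509, prob=0.000210
DDUDDD: m=6.7825, payoff=13.7175, prob=0.000031
UDUDDD: m=9.5491, payoff=10.9509, prob=0.000210
DUUDDD: m=9.5491, payoff=10.9509, prob=0.000210
UUUDDD: m=13.4441, payoff=7.0559, prob=0.001419
DDDUDD: m=6.7825, payoff=13.7175, prob=0.000031
UDDUDD: m=9.5491, payoff=10.9509, prob=0.000210
DUDUDD: m=9.5491, payoff=10.9509, prob=0.000210
UUDUDD: m=13.4441, payoff=7.0559, prob=0.001419
DDUUDD: m=9.5491, payoff=10.9509, prob=0.000210
UDUUDD: m=13.4441, payoff=7.0559, prob=0.001419
DUUUDD: m=13.4441, payoff=7.0559, prob=0.001419
UUUUDD: m=18.9279, payoff=1.5721, prob=0.009581
DDDDUD: m=6.7825, payoff=13.7175, prob=0.000031
UDDDUD: m=9.5491, payoff=10.9509, prob=0.000210
DUDDUD: m=9.5491, payoff=10.9509, prob=0.000210
UUDDUD: m=13.4441, payoff=7.0559, prob=0.001419
DDUDUD: m=9.5491, payoff=10.9509, prob=0.000210
UDUDUD: m=13.4441, payoff=7.0559, prob=0.001419
DUUDUD: m=13.4441, payoff=7.0559, prob=0.001419
UUUDUD: m=18.9279, payoff=1.5721, prob=0.009581
DDDUUD: m=9.5491, payoff=10.9509, prob=0.000210
UDDUUD: m=13.4441, payoff=7.0559, prob=0.001419
DUDUUD: m=13.4441, payoff=7.0559, prob=0.001419
UUDUUD: m=18.9279, payoff=1.5721, prob=0.009581
DDUUUD: m=13.4441, payoff=7.0559, prob=0.001419
UDUUUD: m=18.9279, payoff=1.5721, prob=0.009581
DUUUUD: m=18.9279, payoff=1.5721, prob=0.009581
UUUUUD: m=26.6485, payoff=0.0000, prob=0.064671
DDDDDU: m=6.3388, payoff=14.1612, prob=0.000031
UDDDDU: m=8.9244, payoff=11.5756, prob=0.000210
DUDDDU: m=8.9244, payoff=11.5756, prob=0.000210
UUDDDU: m=12.5646, payoff=7.9354, prob=0.001419
DDUDDU: m=8.9244, payoff=11.5756, prob=0.000210
UDUDDU: m=12.5646, payoff=7.9354, prob=0.001419
DUUDDU: m=12.5646, payoff=7.9354, prob=0.001419
UUUDDU: m=17.6896, payoff=2.8104, prob=0.009581
DDDUDU: m=8.9244, payoff=11.5756, prob=0.000210
UDDUDU: m=12.5646, payoff=7.9354, prob=0.001419
DUDUDU: m=12.5646, payoff=7.9354, prob=0.001419
UUDUDU: m=17.6896, payoff=2.8104, prob=0.009581
DDUUDU: m=12.5646, payoff=7.9354, prob=0.001419
UDUUDU: m=17.6896, payoff=2.8104, prob=0.009581
DUUUDU: m=17.6896, payoff=2.8104, prob=0.009581
UUUUDU: m=24.9051, payoff=0.0000, prob=0.064671
DDDDUU: m=8.3405, payoff=12.1595, prob=0.000210
UDDDUU: m=11.7426, payoff=8.7574, prob=0.001419
DUDDUU: m=11.7426, payoff=8.7574, prob=0.001419
UUDDUU: m=16.5324, payoff=3.9676, prob=0.009581
DDUDUU: m=11.7426, payoff=8.7574, prob=0.001419
UDUDUU: m=16.5324, payoff=3.9676, prob=0.009581
DUUDUU: m=16.5324, payoff=3.9676, prob=0.009581
UUUDUU: m=23.2758, payoff=0.0000, prob=0.064671
DDDUUU: m=10.9744, payoff=9.5256, prob=0.001419
UDDUUU: m=15.4508, payoff=5.0492, prob=0.009581
DUDUUU: m=15.4508, payoff=5.0492, prob=0.009581
UUDUUU: m=21.7531, payoff=0.0000, prob=0.064671
DDUUUU: m=14.4400, payoff=6.0600, prob=0.009581
UDUUUU: m=20.3300, payoff=0.1700, prob=0.064671
DUUUUU: m=19.0000, payoff=1.5000, prob=0.064671
UUUUUU: m=26.7500, payoff=0.0000, prob=0.436528
Price = Σ prob·payoff / R^6 = 0.816379 / 1.194052 = 0.6837

price = 0.6837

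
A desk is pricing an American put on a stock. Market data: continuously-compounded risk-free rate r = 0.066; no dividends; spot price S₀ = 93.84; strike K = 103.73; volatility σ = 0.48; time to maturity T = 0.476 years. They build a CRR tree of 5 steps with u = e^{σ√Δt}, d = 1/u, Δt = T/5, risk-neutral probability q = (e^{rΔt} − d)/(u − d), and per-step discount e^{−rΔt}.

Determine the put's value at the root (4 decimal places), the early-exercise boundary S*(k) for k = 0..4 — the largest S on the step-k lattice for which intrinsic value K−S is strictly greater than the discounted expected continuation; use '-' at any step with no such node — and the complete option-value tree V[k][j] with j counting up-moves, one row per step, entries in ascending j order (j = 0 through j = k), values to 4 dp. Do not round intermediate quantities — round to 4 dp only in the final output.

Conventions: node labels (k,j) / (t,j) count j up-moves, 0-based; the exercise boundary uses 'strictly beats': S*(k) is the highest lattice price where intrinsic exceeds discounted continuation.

price = 16.8712
boundary = - - 69.7828 60.1768 69.7828
tree:
16.8712
24.4646 9.0032
33.9472 14.6834 3.0706
43.5532 23.0239 5.9912 0.0000
51.8370 33.9472 11.6895 0.0000 0.0000
58.9804 43.5532 22.8077 0.0000 0.0000 0.0000

Δt=0.09520, u=1.15963, d=0.86234, q=0.48424, disc=e^(-rΔt)=0.99374
k=5 terminal: V=max(K-S,0) → 58.9804 43.5532 22.8077 0.0000 0.0000 0.0000
k=4: j=0 S=51.8930 intr=51.8370 cont=51.1872 V=51.8370[EX]; j=1 S=69.7828 intr=33.9472 cont=33.2975 V=33.9472[EX]; j=2 S=93.8400 intr=9.8900 cont=11.6895 V=11.6895[hold]; j=3 S=126.1907 intr=0.0000 cont=0.0000 V=0.0000[hold]; j=4 S=169.6941 intr=0.0000 cont=0.0000 V=0.0000[hold]  S*(4)=69.7828
k=3: j=0 S=60.1768 intr=43.5532 cont=42.9035 V=43.5532[EX]; j=1 S=80.9223 intr=22.8077 cont=23.0239 V=23.0239[hold]; j=2 S=108.8197 intr=0.0000 cont=5.9912 V=5.9912[hold]; j=3 S=146.3346 intr=0.0000 cont=0.0000 V=0.0000[hold]  S*(3)=60.1768
k=2: j=0 S=69.7828 intr=33.9472 cont=33.4015 V=33.9472[EX]; j=1 S=93.8400 intr=9.8900 cont=14.6834 V=14.6834[hold]; j=2 S=126.1907 intr=0.0000 cont=3.0706 V=3.0706[hold]  S*(2)=69.7828
k=1: j=0 S=80.9223 intr=22.8077 cont=24.4646 V=24.4646[hold]; j=1 S=108.8197 intr=0.0000 cont=9.0032 V=9.0032[hold]  S*(1)=-
k=0: j=0 S=93.8400 intr=9.8900 cont=16.8712 V=16.8712[hold]  S*(0)=-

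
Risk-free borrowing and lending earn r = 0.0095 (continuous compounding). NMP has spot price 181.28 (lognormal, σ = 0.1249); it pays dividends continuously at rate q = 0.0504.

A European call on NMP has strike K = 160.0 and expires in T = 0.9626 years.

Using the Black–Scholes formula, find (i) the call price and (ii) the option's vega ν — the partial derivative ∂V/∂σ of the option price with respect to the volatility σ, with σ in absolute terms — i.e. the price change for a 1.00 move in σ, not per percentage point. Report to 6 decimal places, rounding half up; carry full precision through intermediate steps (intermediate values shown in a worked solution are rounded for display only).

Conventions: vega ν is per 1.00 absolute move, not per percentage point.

σ√T = 0.1249·√0.9626 = 0.122542
d₁ = (ln(S/K) + (r−q+σ²/2)T) / (σ√T) = (ln(181.28/160.0) + (0.0095−0.0504+0.1249²/2)·0.9626) / 0.122542 = (0.124869 − 0.031862) / 0.122542 = 0.758979
d₂ = d₁ − σ√T = 0.758979 − 0.122542 = 0.636437
e^{−rT} = 0.990897
e^{−qT} = 0.952643
N(d₁) = 0.776068,  N(d₂) = 0.737754
Call price V = S·e^{−qT}·N(d₁) − K·e^{−rT}·N(d₂) = 134.023079 − 116.966153 = 17.056926
φ(d₁) = (1/√(2π))·e^{−d₁²/2} = 0.299104
ν = S·e^{−qT}·φ(d₁)·√T = 50.678704

price = 17.056926
ν = 50.678704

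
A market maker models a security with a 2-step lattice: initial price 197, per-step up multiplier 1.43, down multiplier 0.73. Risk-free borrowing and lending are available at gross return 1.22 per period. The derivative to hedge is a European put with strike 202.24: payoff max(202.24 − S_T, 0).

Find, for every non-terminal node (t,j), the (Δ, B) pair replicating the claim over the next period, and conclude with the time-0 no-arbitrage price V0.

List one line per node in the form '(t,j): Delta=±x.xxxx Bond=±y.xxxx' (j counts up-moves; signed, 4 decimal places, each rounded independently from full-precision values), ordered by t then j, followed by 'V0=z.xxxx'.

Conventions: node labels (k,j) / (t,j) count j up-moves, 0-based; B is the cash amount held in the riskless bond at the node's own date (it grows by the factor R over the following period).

(0,0): Delta=-0.1734 Bond=40.0468
(1,0): Delta=-0.9661 Bond=162.8571
(1,1): Delta=0.0000 Bond=0.0000
V0=5.8810

Risk-neutral probability p* = (R−d)/(u−d) = (1.22−0.73)/(1.43−0.73) = 0.7000.
Terminal payoffs: V(2,0)=97.2587, V(2,1)=0.0000, V(2,2)=0.0000
(1,0): S=143.8100. Δ = (V_up−V_dn)/(S_up−S_dn) = (0.0000−97.2587)/(205.6483−104.9813) = -0.9661. V = [p*·0.0000 + (1−p*)·97.2587]/1.22 = 23.9161. B = V − Δ·S = 162.8571.
(1,1): S=281.7100. Δ = (V_up−V_dn)/(S_up−S_dn) = (0.0000−0.0000)/(402.8453−205.6483) = 0.0000. V = [p*·0.0000 + (1−p*)·0.0000]/1.22 = 0.0000. B = V − Δ·S = 0.0000.
(0,0): S=197.0000. Δ = (V_up−V_dn)/(S_up−S_dn) = (0.0000−23.9161)/(281.7100−143.8100) = -0.1734. V = [p*·0.0000 + (1−p*)·23.9161]/1.22 = 5.8810. B = V − Δ·S = 40.0468.
Check: Δ(0,0)·S0 + B(0,0) = 5.8810 = V0.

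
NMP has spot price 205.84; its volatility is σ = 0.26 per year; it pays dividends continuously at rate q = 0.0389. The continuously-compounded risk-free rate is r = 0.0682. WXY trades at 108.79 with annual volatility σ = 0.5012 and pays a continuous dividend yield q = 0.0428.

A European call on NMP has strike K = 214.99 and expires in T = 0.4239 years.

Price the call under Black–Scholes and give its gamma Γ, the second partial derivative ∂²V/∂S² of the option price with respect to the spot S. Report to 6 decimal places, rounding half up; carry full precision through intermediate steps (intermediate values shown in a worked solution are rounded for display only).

σ√T = 0.26·√0.4239 = 0.169280
d₁ = (ln(S/K) + (r−q+σ²/2)T) / (σ√T) = (ln(205.84/214.99) + (0.0682−0.0389+0.26²/2)·0.4239) / 0.169280 = (-0.043492 + 0.026748) / 0.169280 = -0.098915
d₂ = d₁ − σ√T = -0.098915 − 0.169280 = -0.268194
e^{−rT} = 0.971504
e^{−qT} = 0.983646
N(d₁) = 0.460603,  N(d₂) = 0.394275
Call price V = S·e^{−qT}·N(d₁) − K·e^{−rT}·N(d₂) = 93.259943 − 82.349668 = 10.910275
φ(d₁) = (1/√(2π))·e^{−d₁²/2} = 0.396995
Γ = e^{−qT}·φ(d₁) / (S·σ·√T) = 0.011207

price = 10.910275
Γ = 0.011207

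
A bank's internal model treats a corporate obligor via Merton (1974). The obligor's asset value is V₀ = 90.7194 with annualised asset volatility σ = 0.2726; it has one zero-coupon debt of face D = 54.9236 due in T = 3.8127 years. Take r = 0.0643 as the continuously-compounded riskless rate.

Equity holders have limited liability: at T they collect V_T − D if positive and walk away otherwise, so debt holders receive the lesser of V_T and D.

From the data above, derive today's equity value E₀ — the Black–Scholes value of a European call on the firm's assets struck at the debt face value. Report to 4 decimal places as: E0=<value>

E0=48.9170

Work the structural quantities from V₀ = 90.7194 against face 54.9236:
d₁ = [ln(V₀/D) + (r + σ²/2)T] / (σ√T)
   = [ln(90.7194/54.9236) + (0.0643 + 0.5·0.2726²)·3.8127] / (0.2726·√3.8127)
   = [0.501828 + 0.386819] / 0.532282 = 1.669503
d₂ = d₁ − σ√T = 1.669503 − 0.532282 = 1.137220
N(d₁) = 0.952491,  N(d₂) = 0.872277,  e^(−rT) = 0.782582
E₀ = V₀·N(d₁) − D·e^(−rT)·N(d₂)
   = 90.7194·0.952491 − 54.9236·0.782582·0.872277 = 48.917025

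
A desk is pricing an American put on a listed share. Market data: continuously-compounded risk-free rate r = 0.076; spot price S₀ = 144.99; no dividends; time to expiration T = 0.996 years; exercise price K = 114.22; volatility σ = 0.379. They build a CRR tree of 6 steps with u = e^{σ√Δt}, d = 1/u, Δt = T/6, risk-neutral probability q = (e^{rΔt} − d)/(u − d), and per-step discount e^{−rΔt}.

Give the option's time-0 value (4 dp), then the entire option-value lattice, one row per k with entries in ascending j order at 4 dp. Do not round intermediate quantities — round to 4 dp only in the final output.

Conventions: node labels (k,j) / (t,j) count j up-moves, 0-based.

price = 5.8715
tree:
5.8715
9.6917 2.2365
15.5896 4.0955 0.4519
24.2497 7.4068 0.9197 0.0000
36.0411 13.1845 1.8718 0.0000 0.0000
47.2273 22.9871 3.8095 0.0000 0.0000 0.0000
56.8130 36.0411 7.7533 0.0000 0.0000 0.0000 0.0000

params: Δt=0.16600 u=1.16698 d=0.85692 q=0.50242 e^(-rΔt)=0.98746
t_6 payoffs: 56.8130 36.0411 7.7533 0.0000 0.0000 0.0000 0.0000
k=5: node(5,0) S=66.9927 payoff=47.2273 vs cont=45.7954 → 47.2273 [stop]  node(5,1) S=91.2329 payoff=22.9871 vs cont=21.5551 → 22.9871 [stop]  node(5,2) S=124.2441 payoff=0.0000 vs cont=3.8095 → 3.8095 [wait]  node(5,3) S=169.1999 payoff=0.0000 vs cont=0.0000 → 0.0000 [wait]  node(5,4) S=230.4223 payoff=0.0000 vs cont=0.0000 → 0.0000 [wait]  node(5,5) S=313.7971 payoff=0.0000 vs cont=0.0000 → 0.0000 [wait]
k=4: node(4,0) S=78.1789 payoff=36.0411 vs cont=34.6092 → 36.0411 [stop]  node(4,1) S=106.4667 payoff=7.7533 vs cont=13.1845 → 13.1845 [wait]  node(4,2) S=144.9900 payoff=0.0000 vs cont=1.8718 → 1.8718 [wait]  node(4,3) S=197.4524 payoff=0.0000 vs cont=0.0000 → 0.0000 [wait]  node(4,4) S=268.8975 payoff=0.0000 vs cont=0.0000 → 0.0000 [wait]
k=3: node(3,0) S=91.2329 payoff=22.9871 vs cont=24.2497 → 24.2497 [wait]  node(3,1) S=124.2441 payoff=0.0000 vs cont=7.4068 → 7.4068 [wait]  node(3,2) S=169.1999 payoff=0.0000 vs cont=0.9197 → 0.9197 [wait]  node(3,3) S=230.4223 payoff=0.0000 vs cont=0.0000 → 0.0000 [wait]
k=2: node(2,0) S=106.4667 payoff=7.7533 vs cont=15.5896 → 15.5896 [wait]  node(2,1) S=144.9900 payoff=0.0000 vs cont=4.0955 → 4.0955 [wait]  node(2,2) S=197.4524 payoff=0.0000 vs cont=0.4519 → 0.4519 [wait]
k=1: node(1,0) S=124.2441 payoff=0.0000 vs cont=9.6917 → 9.6917 [wait]  node(1,1) S=169.1999 payoff=0.0000 vs cont=2.2365 → 2.2365 [wait]
k=0: node(0,0) S=144.9900 payoff=0.0000 vs cont=5.8715 → 5.8715 [wait]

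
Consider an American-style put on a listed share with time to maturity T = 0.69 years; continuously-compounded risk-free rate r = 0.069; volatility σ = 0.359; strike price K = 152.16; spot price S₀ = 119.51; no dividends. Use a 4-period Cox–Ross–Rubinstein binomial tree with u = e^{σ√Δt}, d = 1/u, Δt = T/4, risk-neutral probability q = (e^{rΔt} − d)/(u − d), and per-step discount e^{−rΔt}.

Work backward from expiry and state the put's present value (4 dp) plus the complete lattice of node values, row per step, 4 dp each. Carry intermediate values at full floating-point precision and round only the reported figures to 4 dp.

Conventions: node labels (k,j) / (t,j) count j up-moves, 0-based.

price = 34.0911
tree:
34.0911
49.2046 19.9576
63.4660 32.6500 7.8816
75.7519 49.2046 16.0416 0.0000
86.3360 63.4660 32.6500 0.0000 0.0000

Δt=0.17250  u=1.16079  d=0.86148  q=0.50280  discount=0.98817
step 4 (expiry): payoffs max(K−S,0) = 86.3360 63.4660 32.6500 0.0000 0.0000
k=3: (k=3,j=0): S=76.4081, K−S=75.7519, hold=73.9516 ⇒ V=75.7519 exercise | (k=3,j=1): S=102.9554, K−S=49.2046, hold=47.4042 ⇒ V=49.2046 exercise | (k=3,j=2): S=138.7264, K−S=13.4336, hold=16.0416 ⇒ V=16.0416 continue | (k=3,j=3): S=186.9258, K−S=0.0000, hold=0.0000 ⇒ V=0.0000 continue
k=2: (k=2,j=0): S=88.6940, K−S=63.4660, hold=61.6657 ⇒ V=63.4660 exercise | (k=2,j=1): S=119.5100, K−S=32.6500, hold=32.1455 ⇒ V=32.6500 exercise | (k=2,j=2): S=161.0328, K−S=0.0000, hold=7.8816 ⇒ V=7.8816 continue
k=1: (k=1,j=0): S=102.9554, K−S=49.2046, hold=47.4042 ⇒ V=49.2046 exercise | (k=1,j=1): S=138.7264, K−S=13.4336, hold=19.9576 ⇒ V=19.9576 continue
k=0: (k=0,j=0): S=119.5100, K−S=32.6500, hold=34.0911 ⇒ V=34.0911 continue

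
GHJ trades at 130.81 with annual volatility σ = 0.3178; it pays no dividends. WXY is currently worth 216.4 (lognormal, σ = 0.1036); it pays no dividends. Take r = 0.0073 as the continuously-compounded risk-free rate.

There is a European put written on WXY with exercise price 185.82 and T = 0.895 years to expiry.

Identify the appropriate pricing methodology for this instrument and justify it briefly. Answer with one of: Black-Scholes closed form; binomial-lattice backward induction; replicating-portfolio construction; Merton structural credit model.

Key observation: a European-exercise option on WXY struck at 185.82 — a GBM underlying with constant parameters — admits an analytic price: the data contain no early exercise, no discrete tree, no debt structure.

framework: Black-Scholes closed form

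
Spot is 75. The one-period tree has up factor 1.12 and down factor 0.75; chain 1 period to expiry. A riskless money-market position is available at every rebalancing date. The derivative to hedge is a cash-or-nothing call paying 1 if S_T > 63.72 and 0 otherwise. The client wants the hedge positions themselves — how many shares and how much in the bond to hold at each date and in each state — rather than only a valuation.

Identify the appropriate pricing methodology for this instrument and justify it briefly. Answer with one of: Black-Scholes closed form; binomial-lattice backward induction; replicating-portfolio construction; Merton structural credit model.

Key observation: since the answer must list Δ and B at each node of the 1.12/0.75 lattice on 75, the replicating-portfolio method — solving the two-state system at every node — is the one that applies.

framework: replicating-portfolio construction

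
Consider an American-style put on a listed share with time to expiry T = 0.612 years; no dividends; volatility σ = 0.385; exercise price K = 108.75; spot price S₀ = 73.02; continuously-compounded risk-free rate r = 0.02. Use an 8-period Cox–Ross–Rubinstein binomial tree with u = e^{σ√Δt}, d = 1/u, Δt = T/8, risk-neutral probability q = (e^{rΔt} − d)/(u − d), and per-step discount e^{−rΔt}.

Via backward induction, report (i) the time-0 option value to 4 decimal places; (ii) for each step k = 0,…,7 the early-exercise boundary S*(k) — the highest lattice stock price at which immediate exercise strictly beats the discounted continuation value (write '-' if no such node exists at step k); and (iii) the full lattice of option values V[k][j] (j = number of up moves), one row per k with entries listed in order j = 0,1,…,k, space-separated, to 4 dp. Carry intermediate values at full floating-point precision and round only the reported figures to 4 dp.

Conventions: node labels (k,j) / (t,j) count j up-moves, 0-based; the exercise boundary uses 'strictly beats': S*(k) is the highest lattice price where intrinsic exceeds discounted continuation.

price = 36.2054
boundary = - 65.6441 59.0132 65.6441 73.0200 65.6441 73.0200 81.2247
tree:
36.2054
43.1059 28.8626
49.7368 35.8835 21.3663
55.6978 43.1059 28.1917 14.0573
61.0567 49.7368 35.7300 20.1339 7.5343
65.8743 55.6978 43.1059 27.5775 12.1529 2.5666
70.2053 61.0567 49.7368 35.7300 18.8541 4.9488 0.0000
74.0988 65.8743 55.6978 43.1059 27.5253 9.5421 0.0000 0.0000
77.5990 70.2053 61.0567 49.7368 35.7300 18.3987 0.0000 0.0000 0.0000

Δt=0.07650  u=1.11236  d=0.89899  q=0.48058  discount=0.99847
step 8 (expiry): payoffs max(K−S,0) = 77.5990 70.2053 61.0567 49.7368 35.7300 18.3987 0.0000 0.0000 0.0000
step 7: (k=7,j=0): S=34.6512, K−S=74.0988, hold=73.9325 ⇒ V=74.0988 exercise | (k=7,j=1): S=42.8757, K−S=65.8743, hold=65.7081 ⇒ V=65.8743 exercise | (k=7,j=2): S=53.0522, K−S=55.6978, hold=55.5315 ⇒ V=55.6978 exercise | (k=7,j=3): S=65.6441, K−S=43.1059, hold=42.9396 ⇒ V=43.1059 exercise | (k=7,j=4): S=81.2247, K−S=27.5253, hold=27.3591 ⇒ V=27.5253 exercise | (k=7,j=5): S=100.5033, K−S=8.2467, hold=9.5421 ⇒ V=9.5421 continue | (k=7,j=6): S=124.3577, K−S=0.0000, hold=0.0000 ⇒ V=0.0000 continue | (k=7,j=7): S=153.8739, K−S=0.0000, hold=0.0000 ⇒ V=0.0000 continue  boundary S*=81.2247
step 6: (k=6,j=0): S=38.5447, K−S=70.2053, hold=70.0390 ⇒ V=70.2053 exercise | (k=6,j=1): S=47.6933, K−S=61.0567, hold=60.8905 ⇒ V=61.0567 exercise | (k=6,j=2): S=59.0132, K−S=49.7368, hold=49.5705 ⇒ V=49.7368 exercise | (k=6,j=3): S=73.0200, K−S=35.7300, hold=35.5637 ⇒ V=35.7300 exercise | (k=6,j=4): S=90.3513, K−S=18.3987, hold=18.8541 ⇒ V=18.8541 continue | (k=6,j=5): S=111.7961, K−S=0.0000, hold=4.9488 ⇒ V=4.9488 continue | (k=6,j=6): S=138.3308, K−S=0.0000, hold=0.0000 ⇒ V=0.0000 continue  boundary S*=73.0200
step 5: (k=5,j=0): S=42.8757, K−S=65.8743, hold=65.7081 ⇒ V=65.8743 exercise | (k=5,j=1): S=53.0522, K−S=55.6978, hold=55.5315 ⇒ V=55.6978 exercise | (k=5,j=2): S=65.6441, K−S=43.1059, hold=42.9396 ⇒ V=43.1059 exercise | (k=5,j=3): S=81.2247, K−S=27.5253, hold=27.5775 ⇒ V=27.5775 continue | (k=5,j=4): S=100.5033, K−S=8.2467, hold=12.1529 ⇒ V=12.1529 continue | (k=5,j=5): S=124.3577, K−S=0.0000, hold=2.5666 ⇒ V=2.5666 continue  boundary S*=65.6441
step 4: (k=4,j=0): S=47.6933, K−S=61.0567, hold=60.8905 ⇒ V=61.0567 exercise | (k=4,j=1): S=59.0132, K−S=49.7368, hold=49.5705 ⇒ V=49.7368 exercise | (k=4,j=2): S=73.0200, K−S=35.7300, hold=35.5888 ⇒ V=35.7300 exercise | (k=4,j=3): S=90.3513, K−S=18.3987, hold=20.1339 ⇒ V=20.1339 continue | (k=4,j=4): S=111.7961, K−S=0.0000, hold=7.5343 ⇒ V=7.5343 continue  boundary S*=73.0200
step 3: (k=3,j=0): S=53.0522, K−S=55.6978, hold=55.5315 ⇒ V=55.6978 exercise | (k=3,j=1): S=65.6441, K−S=43.1059, hold=42.9396 ⇒ V=43.1059 exercise | (k=3,j=2): S=81.2247, K−S=27.5253, hold=28.1917 ⇒ V=28.1917 continue | (k=3,j=3): S=100.5033, K−S=8.2467, hold=14.0573 ⇒ V=14.0573 continue  boundary S*=65.6441
step 2: (k=2,j=0): S=59.0132, K−S=49.7368, hold=49.5705 ⇒ V=49.7368 exercise | (k=2,j=1): S=73.0200, K−S=35.7300, hold=35.8835 ⇒ V=35.8835 continue | (k=2,j=2): S=90.3513, K−S=18.3987, hold=21.3663 ⇒ V=21.3663 continue  boundary S*=59.0132
step 1: (k=1,j=0): S=65.6441, K−S=43.1059, hold=43.0133 ⇒ V=43.1059 exercise | (k=1,j=1): S=81.2247, K−S=27.5253, hold=28.8626 ⇒ V=28.8626 continue  boundary S*=65.6441
step 0: (k=0,j=0): S=73.0200, K−S=35.7300, hold=36.2054 ⇒ V=36.2054 continue  boundary S*=-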